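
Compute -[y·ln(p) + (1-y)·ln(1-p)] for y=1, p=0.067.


BCE = -[y·ln(p) + (1-y)·ln(1-p)]
= -1·ln(0.067) - 0
= -ln(0.067) = 2.7031

2.7031


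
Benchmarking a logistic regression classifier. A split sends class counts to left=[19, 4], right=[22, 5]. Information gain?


Parent = [41, 9], H_parent = 0.6801
H_left = 0.6666 (n=23), H_right = 0.6913 (n=27)
H_children = (23/50)·0.6666 + (27/50)·0.6913 = 0.6799
IG = 0.6801 - 0.6799 = 0.0002

0.0002


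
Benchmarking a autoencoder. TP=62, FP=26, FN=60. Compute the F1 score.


Precision = 62/88 = 0.7045
Recall = 62/122 = 0.5082
F1 = 2·P·R/(P+R) = 2·TP/(2·TP+FP+FN) = 124/(124+26+60) = 124/210 = 0.5905

0.5905


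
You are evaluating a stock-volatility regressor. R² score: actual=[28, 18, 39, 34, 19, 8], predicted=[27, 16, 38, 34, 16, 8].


ȳ = 24.3333
SS_res = Σ(y-ŷ)² = 15
SS_tot = Σ(y-ȳ)² = 657.33
R² = 1 - SS_res/SS_tot = 1 - 0.0228 = 0.9772

0.9772


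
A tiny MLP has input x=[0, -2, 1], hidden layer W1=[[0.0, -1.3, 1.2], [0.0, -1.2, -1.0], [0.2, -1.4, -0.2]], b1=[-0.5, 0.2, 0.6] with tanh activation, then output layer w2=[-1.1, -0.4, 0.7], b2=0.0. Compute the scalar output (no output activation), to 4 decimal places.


z1[0] = (0.0)·(0) + (-1.3)·(-2) + (1.2)·(1) - 0.5 = 3.3
z1[1] = (0.0)·(0) + (-1.2)·(-2) + (-1.0)·(1) + 0.2 = 1.6
z1[2] = (0.2)·(0) + (-1.4)·(-2) + (-0.2)·(1) + 0.6 = 3.2
h = tanh(z1) = [0.9973, 0.9217, 0.9967]
output = (-1.1)·(0.9973) + (-0.4)·(0.9217) + (0.7)·(0.9967) + 0.0 = -0.768

-0.768


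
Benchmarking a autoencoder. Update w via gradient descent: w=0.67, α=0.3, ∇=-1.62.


w_new = w - α·∇
= 0.67 - 0.3·-1.62
= 0.67 + 0.486
= 1.156

1.156


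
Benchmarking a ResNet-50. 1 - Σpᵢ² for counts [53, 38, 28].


Probabilities: [53/119, 38/119, 28/119] ≈ [0.4454, 0.3193, 0.2353]
Σpᵢ² = (2809 + 1444 + 784)/119² = 5037/14161
Gini = 1 - Σpᵢ² = 1 - 5037/14161 = 0.6443

0.6443


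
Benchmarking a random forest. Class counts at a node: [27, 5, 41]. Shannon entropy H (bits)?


Probabilities: [27/73, 5/73, 41/73] ≈ [0.3699, 0.0685, 0.5616]
H = -((27/73)·log₂(27/73) + (5/73)·log₂(5/73) + (41/73)·log₂(41/73))
  = 1.2631 bits

1.2631 bits


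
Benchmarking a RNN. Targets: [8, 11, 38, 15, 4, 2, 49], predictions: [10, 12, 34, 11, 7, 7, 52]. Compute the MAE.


Absolute errors: |8-10|=2, |11-12|=1, |38-34|=4, |15-11|=4, |4-7|=3, |2-7|=5, |49-52|=3
Sum = 22
MAE = 22/7 = 22/7

22/7


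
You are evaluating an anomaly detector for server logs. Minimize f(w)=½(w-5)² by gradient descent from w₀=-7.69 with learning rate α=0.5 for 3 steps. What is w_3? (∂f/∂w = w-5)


step 1: grad = -7.69-5 = -12.69; w = -7.69 - 0.5·(-12.69) = -1.345
step 2: grad = -1.345-5 = -6.345; w = -1.345 - 0.5·(-6.345) = 1.8275
step 3: grad = 1.8275-5 = -3.1725; w = 1.8275 - 0.5·(-3.1725) = 3.41375

3.41375


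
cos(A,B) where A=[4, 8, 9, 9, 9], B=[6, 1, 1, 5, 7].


A·B = 4·6 + 8·1 + 9·1 + 9·5 + 9·7 = 149
‖A‖ = √323 = 17.9722, ‖B‖ = √112 = 10.583
cos = 149/(√323·√112) = 149/√36176 = 0.7834

0.7834


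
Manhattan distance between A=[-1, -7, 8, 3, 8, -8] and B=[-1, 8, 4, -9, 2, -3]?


d = |-1+ 1| + |-7-8| + |8-4| + |3+ 9| + |8-2| + |-8+ 3|
  = 0 + 15 + 4 + 12 + 6 + 5
  = 42

42


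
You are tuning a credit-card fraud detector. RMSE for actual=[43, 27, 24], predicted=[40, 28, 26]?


MSE = 14/3 = 4.6667
RMSE = √(14/3) = 2.1602

2.1602


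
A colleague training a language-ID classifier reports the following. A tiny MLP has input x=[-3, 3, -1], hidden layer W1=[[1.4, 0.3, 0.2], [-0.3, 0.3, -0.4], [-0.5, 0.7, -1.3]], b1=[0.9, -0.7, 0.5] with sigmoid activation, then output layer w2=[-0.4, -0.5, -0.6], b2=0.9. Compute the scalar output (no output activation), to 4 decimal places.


z1[0] = (1.4)·(-3) + (0.3)·(3) + (0.2)·(-1) + 0.9 = -2.6
z1[1] = (-0.3)·(-3) + (0.3)·(3) + (-0.4)·(-1) - 0.7 = 1.5
z1[2] = (-0.5)·(-3) + (0.7)·(3) + (-1.3)·(-1) + 0.5 = 5.4
h = sigmoid(z1) = [0.0691, 0.8176, 0.9955]
output = (-0.4)·(0.0691) + (-0.5)·(0.8176) + (-0.6)·(0.9955) + 0.9 = -0.1337

-0.1337


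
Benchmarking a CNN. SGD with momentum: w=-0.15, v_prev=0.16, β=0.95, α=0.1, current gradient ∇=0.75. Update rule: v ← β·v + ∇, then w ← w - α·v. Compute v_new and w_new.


v_new = 0.95·0.16 + 0.75 = 0.152 + 0.75 = 0.902
w_new = -0.15 - 0.1·0.902 = -0.15 - 0.0902 = -0.2402

v_new=0.902, w_new=-0.2402


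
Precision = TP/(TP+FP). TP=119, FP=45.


Precision = TP/(TP+FP)
= 119/(119+45)
= 119/164 = 72.56%

72.56%


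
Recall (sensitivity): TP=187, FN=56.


Recall = TP/(TP+FN)
= 187/(187+56)
= 187/243 = 76.95%

76.95%


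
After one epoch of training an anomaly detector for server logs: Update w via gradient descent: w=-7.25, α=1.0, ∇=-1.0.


w_new = w - α·∇
= -7.25 - 1.0·-1.0
= -7.25 + 1
= -6.25

-6.25


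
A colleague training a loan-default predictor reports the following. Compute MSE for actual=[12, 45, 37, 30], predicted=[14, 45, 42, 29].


Squared errors: (12-14)²=4, (45-45)²=0, (37-42)²=25, (30-29)²=1
Sum = 30
MSE = 30/4 = 15/2

15/2


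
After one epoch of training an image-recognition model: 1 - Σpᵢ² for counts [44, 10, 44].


Probabilities: [44/98, 10/98, 44/98] ≈ [0.449, 0.102, 0.449]
Σpᵢ² = (1936 + 100 + 1936)/98² = 3972/9604
Gini = 1 - Σpᵢ² = 1 - 3972/9604 = 0.5864

0.5864


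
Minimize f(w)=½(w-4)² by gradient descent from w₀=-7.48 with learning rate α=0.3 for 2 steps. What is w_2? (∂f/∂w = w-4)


step 1: grad = -7.48-4 = -11.48; w = -7.48 - 0.3·(-11.48) = -4.036
step 2: grad = -4.036-4 = -8.036; w = -4.036 - 0.3·(-8.036) = -1.6252

-1.6252


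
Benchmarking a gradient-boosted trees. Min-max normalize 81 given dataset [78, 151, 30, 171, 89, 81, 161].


min=30, max=171
(81-30)/(171-30) = 51/141 = 0.3617

0.3617


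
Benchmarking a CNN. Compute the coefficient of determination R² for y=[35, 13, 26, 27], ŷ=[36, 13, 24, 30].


ȳ = 25.25
SS_res = Σ(y-ŷ)² = 14
SS_tot = Σ(y-ȳ)² = 248.75
R² = 1 - SS_res/SS_tot = 1 - 0.0563 = 0.9437

0.9437


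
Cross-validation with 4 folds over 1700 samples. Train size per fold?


Fold size = 1700/4 = 425
Training per fold = 1700 - 425 = 1275

1275


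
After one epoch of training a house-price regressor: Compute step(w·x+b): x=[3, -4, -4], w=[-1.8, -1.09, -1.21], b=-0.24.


z = (3)·(-1.8) + (-4)·(-1.09) + (-4)·(-1.21) - 0.24
  = 3.56
step(z) = 1 (z≥0)

1


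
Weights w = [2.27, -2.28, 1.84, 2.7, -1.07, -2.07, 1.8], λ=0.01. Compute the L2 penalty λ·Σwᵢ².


‖w‖₂² = (2.27)² + (-2.28)² + (1.84)² + (2.7)² + (-1.07)² + (-2.07)² + (1.8)²
     = 5.1529 + 5.1984 + 3.3856 + 7.29 + 1.1449 + 4.2849 + 3.24
     = 29.6967
λ·‖w‖₂² = 0.01·29.6967 = 0.296967

0.296967


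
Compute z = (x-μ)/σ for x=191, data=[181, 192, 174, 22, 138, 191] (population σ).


μ = 149.6667, σ = 59.8739
z = (191 - 149.6667)/59.8739 = 0.6903

0.6903


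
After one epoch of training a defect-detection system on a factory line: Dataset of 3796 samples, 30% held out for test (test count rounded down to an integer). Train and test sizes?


Test = ⌊3796·30/100⌋ = 1138
Train = 3796 - 1138 = 2658

Train: 2658, Test: 1138


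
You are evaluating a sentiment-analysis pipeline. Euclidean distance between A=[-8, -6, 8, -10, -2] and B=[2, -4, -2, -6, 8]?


d = √((-8-2)² + (-6+ 4)² + (8+ 2)² + (-10+ 6)² + (-2-8)²)
  = √(100 + 4 + 100 + 16 + 100)
  = √320 = 17.8885

17.8885


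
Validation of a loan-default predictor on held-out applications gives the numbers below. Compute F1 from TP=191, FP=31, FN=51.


Precision = 191/222 = 0.8604
Recall = 191/242 = 0.7893
F1 = 2·P·R/(P+R) = 2·TP/(2·TP+FP+FN) = 382/(382+31+51) = 382/464 = 0.8233

0.8233


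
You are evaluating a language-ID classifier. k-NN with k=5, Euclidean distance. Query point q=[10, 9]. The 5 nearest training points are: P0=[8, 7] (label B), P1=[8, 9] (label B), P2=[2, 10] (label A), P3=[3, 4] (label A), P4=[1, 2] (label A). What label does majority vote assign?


d(q,P0) = 2.8284  (label B)
d(q,P1) = 2.0  (label B)
d(q,P2) = 8.0623  (label A)
d(q,P3) = 8.6023  (label A)
d(q,P4) = 11.4018  (label A)
Votes: A=3, B=2
Majority → A

A


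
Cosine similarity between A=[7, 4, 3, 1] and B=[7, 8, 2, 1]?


A·B = 7·7 + 4·8 + 3·2 + 1·1 = 88
‖A‖ = √75 = 8.6603, ‖B‖ = √118 = 10.8628
cos = 88/(√75·√118) = 88/√8850 = 0.9354

0.9354


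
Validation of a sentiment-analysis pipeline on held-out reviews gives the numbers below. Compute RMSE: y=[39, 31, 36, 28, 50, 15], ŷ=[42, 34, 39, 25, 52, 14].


MSE = 41/6 = 6.8333
RMSE = √(41/6) = 2.6141

2.6141


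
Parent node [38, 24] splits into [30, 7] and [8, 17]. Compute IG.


Parent = [38, 24], H_parent = 0.9629
H_left = 0.6998 (n=37), H_right = 0.9044 (n=25)
H_children = (37/62)·0.6998 + (25/62)·0.9044 = 0.7823
IG = 0.9629 - 0.7823 = 0.1806

0.1806


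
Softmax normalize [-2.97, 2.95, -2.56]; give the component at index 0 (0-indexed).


Exponentials: e^-2.97=0.0513, e^2.95=19.106, e^-2.56=0.0773
Sum = 19.2346
Softmax = [0.0027, 0.9933, 0.004]
p[0] = 0.0513/19.2346 = 0.0027

0.0027


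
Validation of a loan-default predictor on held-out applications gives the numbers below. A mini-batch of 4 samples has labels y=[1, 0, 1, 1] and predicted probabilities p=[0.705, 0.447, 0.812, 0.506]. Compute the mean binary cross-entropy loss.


L[0] = -ln(0.705) = 0.3496
L[1] = -ln(1-0.447) = -ln(0.553) = 0.5924
L[2] = -ln(0.812) = 0.2083
L[3] = -ln(0.506) = 0.6812
mean = (0.3496 + 0.5924 + 0.2083 + 0.6812)/4 = 0.4579

0.4579


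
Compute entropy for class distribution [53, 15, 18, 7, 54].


Probabilities: [53/147, 15/147, 18/147, 7/147, 54/147] ≈ [0.3605, 0.102, 0.1224, 0.0476, 0.3673]
H = -((53/147)·log₂(53/147) + (15/147)·log₂(15/147) + (18/147)·log₂(18/147) + (7/147)·log₂(7/147) + (54/147)·log₂(54/147))
  = 1.9775 bits

1.9775 bits


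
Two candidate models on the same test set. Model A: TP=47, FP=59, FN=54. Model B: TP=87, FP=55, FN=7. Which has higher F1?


Model A: P=47/106=0.4434, R=47/101=0.4653, F1=2PR/(P+R)=2TP/(2TP+FP+FN)=94/207=0.4541
Model B: P=87/142=0.6127, R=87/94=0.9255, F1=2PR/(P+R)=2TP/(2TP+FP+FN)=174/236=0.7373
0.4541 < 0.7373 → Model B

Model B


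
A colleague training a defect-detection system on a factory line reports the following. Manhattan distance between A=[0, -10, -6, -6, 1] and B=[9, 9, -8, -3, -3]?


d = |0-9| + |-10-9| + |-6+ 8| + |-6+ 3| + |1+ 3|
  = 9 + 19 + 2 + 3 + 4
  = 37

37


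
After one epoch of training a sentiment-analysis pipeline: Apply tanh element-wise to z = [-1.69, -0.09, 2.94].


tanh(-1.69) = -0.9341
tanh(-0.09) = -0.0898
tanh(2.94) = 0.9944
result = [-0.9341, -0.0898, 0.9944]

[-0.9341, -0.0898, 0.9944]


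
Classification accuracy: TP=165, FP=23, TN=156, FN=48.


Accuracy = (TP+TN)/(TP+TN+FP+FN)
= (165+156)/(392)
= 321/392 = 81.89%

81.89%


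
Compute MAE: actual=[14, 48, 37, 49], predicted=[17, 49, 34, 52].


Absolute errors: |14-17|=3, |48-49|=1, |37-34|=3, |49-52|=3
Sum = 10
MAE = 10/4 = 5/2

5/2


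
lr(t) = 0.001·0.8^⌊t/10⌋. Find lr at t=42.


n_drops = ⌊42/10⌋ = 4
lr = 0.001·0.8^4 = 0.001·0.4096 = 0.0004096

0.0004096


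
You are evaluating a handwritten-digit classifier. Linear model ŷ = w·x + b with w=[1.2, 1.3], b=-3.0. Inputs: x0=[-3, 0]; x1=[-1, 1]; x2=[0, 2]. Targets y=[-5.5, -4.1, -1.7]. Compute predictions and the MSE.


ŷ0 = (1.2)·(-3) + (1.3)·(0) - 3.0 = -6.6
ŷ1 = (1.2)·(-1) + (1.3)·(1) - 3.0 = -2.9
ŷ2 = (1.2)·(0) + (1.3)·(2) - 3.0 = -0.4
errors² = [1.21, 1.44, 1.69]
MSE = 4.3400/3 = 1.4467

1.4467


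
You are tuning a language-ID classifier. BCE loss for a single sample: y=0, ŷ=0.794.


BCE = -[y·ln(p) + (1-y)·ln(1-p)]
= -0 - 1·ln(1-0.794)
= -ln(0.206) = 1.5799

1.5799


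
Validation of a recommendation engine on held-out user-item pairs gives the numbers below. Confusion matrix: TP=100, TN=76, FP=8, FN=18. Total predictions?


Total = TP + TN + FP + FN
= 100 + 76 + 8 + 18
= 202
(Predicted positive: 108, predicted negative: 94)

202


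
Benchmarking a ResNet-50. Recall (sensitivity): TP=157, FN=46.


Recall = TP/(TP+FN)
= 157/(157+46)
= 157/203 = 77.34%

77.34%


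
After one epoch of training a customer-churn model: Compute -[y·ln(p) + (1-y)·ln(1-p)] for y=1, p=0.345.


BCE = -[y·ln(p) + (1-y)·ln(1-p)]
= -1·ln(0.345) - 0
= -ln(0.345) = 1.0642

1.0642


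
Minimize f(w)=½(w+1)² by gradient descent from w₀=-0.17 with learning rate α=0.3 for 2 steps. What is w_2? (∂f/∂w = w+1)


step 1: grad = -0.17+1 = 0.83; w = -0.17 - 0.3·(0.83) = -0.419
step 2: grad = -0.419+1 = 0.581; w = -0.419 - 0.3·(0.581) = -0.5933

-0.5933


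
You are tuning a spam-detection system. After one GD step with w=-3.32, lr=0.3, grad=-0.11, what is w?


w_new = w - α·∇
= -3.32 - 0.3·-0.11
= -3.32 + 0.033
= -3.287

-3.287


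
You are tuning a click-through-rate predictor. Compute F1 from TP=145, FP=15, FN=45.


Precision = 145/160 = 0.9062
Recall = 145/190 = 0.7632
F1 = 2·P·R/(P+R) = 2·TP/(2·TP+FP+FN) = 290/(290+15+45) = 290/350 = 0.8286

0.8286


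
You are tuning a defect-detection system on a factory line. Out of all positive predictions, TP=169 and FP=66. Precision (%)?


Precision = TP/(TP+FP)
= 169/(169+66)
= 169/235 = 71.91%

71.91%


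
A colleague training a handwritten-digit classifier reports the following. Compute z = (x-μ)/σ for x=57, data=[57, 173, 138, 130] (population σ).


μ = 124.5, σ = 42.193
z = (57 - 124.5)/42.193 = -1.5998

-1.5998


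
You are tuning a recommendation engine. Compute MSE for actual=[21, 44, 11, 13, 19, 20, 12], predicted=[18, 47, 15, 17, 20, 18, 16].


Squared errors: (21-18)²=9, (44-47)²=9, (11-15)²=16, (13-17)²=16, (19-20)²=1, (20-18)²=4, (12-16)²=16
Sum = 71
MSE = 71/7 = 71/7

71/7


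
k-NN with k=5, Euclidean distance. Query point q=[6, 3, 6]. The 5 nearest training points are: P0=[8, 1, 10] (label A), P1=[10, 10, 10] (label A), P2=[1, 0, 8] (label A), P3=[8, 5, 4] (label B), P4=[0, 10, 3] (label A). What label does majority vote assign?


d(q,P0) = 4.899  (label A)
d(q,P1) = 9.0  (label A)
d(q,P2) = 6.1644  (label A)
d(q,P3) = 3.4641  (label B)
d(q,P4) = 9.6954  (label A)
Votes: A=4, B=1
Majority → A

A


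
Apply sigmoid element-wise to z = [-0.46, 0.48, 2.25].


σ(-0.46) = 1/(1+e^0.46) = 0.387
σ(0.48) = 1/(1+e^-0.48) = 0.6177
σ(2.25) = 1/(1+e^-2.25) = 0.9047
result = [0.387, 0.6177, 0.9047]

[0.387, 0.6177, 0.9047]


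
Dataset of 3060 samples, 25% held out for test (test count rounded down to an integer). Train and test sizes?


Test = ⌊3060·25/100⌋ = 765
Train = 3060 - 765 = 2295

Train: 2295, Test: 765


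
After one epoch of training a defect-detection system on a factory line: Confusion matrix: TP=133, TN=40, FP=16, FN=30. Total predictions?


Total = TP + TN + FP + FN
= 133 + 40 + 16 + 30
= 219
(Predicted positive: 149, predicted negative: 70)

219


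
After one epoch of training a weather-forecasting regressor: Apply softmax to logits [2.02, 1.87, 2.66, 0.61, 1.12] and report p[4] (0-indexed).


Exponentials: e^2.02=7.5383, e^1.87=6.4883, e^2.66=14.2963, e^0.61=1.8404, e^1.12=3.0649
Sum = 33.2282
Softmax = [0.2269, 0.1953, 0.4302, 0.0554, 0.0922]
p[4] = 3.0649/33.2282 = 0.0922

0.0922


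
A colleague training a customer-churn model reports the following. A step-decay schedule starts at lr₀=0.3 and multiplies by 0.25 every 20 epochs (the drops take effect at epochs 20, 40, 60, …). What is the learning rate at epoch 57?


n_drops = ⌊57/20⌋ = 2
lr = 0.3·0.25^2 = 0.3·0.0625 = 0.01875

0.01875


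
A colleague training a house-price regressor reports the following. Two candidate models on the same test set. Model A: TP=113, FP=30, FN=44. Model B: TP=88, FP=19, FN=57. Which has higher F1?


Model A: P=113/143=0.7902, R=113/157=0.7197, F1=2PR/(P+R)=2TP/(2TP+FP+FN)=226/300=0.7533
Model B: P=88/107=0.8224, R=88/145=0.6069, F1=2PR/(P+R)=2TP/(2TP+FP+FN)=176/252=0.6984
0.7533 > 0.6984 → Model A

Model A


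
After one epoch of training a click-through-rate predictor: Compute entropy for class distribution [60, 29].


Probabilities: [60/89, 29/89] ≈ [0.6742, 0.3258]
H = -((60/89)·log₂(60/89) + (29/89)·log₂(29/89))
  = 0.9106 bits

0.9106 bits


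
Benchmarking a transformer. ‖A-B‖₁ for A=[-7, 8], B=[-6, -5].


d = |-7+ 6| + |8+ 5|
  = 1 + 13
  = 14

14


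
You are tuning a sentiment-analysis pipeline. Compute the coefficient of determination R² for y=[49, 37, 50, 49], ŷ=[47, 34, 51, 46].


ȳ = 46.25
SS_res = Σ(y-ŷ)² = 23
SS_tot = Σ(y-ȳ)² = 114.75
R² = 1 - SS_res/SS_tot = 1 - 0.2004 = 0.7996

0.7996


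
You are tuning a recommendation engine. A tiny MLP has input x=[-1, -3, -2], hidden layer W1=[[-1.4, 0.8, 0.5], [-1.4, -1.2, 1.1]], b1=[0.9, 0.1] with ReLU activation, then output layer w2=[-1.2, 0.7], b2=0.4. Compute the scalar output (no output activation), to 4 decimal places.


z1[0] = (-1.4)·(-1) + (0.8)·(-3) + (0.5)·(-2) + 0.9 = -1.1
z1[1] = (-1.4)·(-1) + (-1.2)·(-3) + (1.1)·(-2) + 0.1 = 2.9
h = ReLU(z1) = [0.0, 2.9]
output = (-1.2)·(0.0) + (0.7)·(2.9) + 0.4 = 2.43

2.43


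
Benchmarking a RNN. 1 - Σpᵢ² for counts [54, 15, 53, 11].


Probabilities: [54/133, 15/133, 53/133, 11/133] ≈ [0.406, 0.1128, 0.3985, 0.0827]
Σpᵢ² = (2916 + 225 + 2809 + 121)/133² = 6071/17689
Gini = 1 - Σpᵢ² = 1 - 6071/17689 = 0.6568

0.6568


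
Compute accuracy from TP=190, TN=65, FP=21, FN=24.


Accuracy = (TP+TN)/(TP+TN+FP+FN)
= (190+65)/(300)
= 255/300 = 85.0%

85.0%


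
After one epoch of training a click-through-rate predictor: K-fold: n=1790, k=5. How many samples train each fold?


Fold size = 1790/5 = 358
Training per fold = 1790 - 358 = 1432

1432


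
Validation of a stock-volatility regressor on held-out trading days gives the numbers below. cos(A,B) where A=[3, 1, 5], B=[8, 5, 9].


A·B = 3·8 + 1·5 + 5·9 = 74
‖A‖ = √35 = 5.9161, ‖B‖ = √170 = 13.0384
cos = 74/(√35·√170) = 74/√5950 = 0.9593

0.9593


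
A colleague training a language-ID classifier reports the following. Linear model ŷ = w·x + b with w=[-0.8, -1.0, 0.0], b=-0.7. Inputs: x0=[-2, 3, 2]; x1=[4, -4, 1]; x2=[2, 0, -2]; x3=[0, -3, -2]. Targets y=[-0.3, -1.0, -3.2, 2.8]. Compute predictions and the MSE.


ŷ0 = (-0.8)·(-2) + (-1.0)·(3) + (0.0)·(2) - 0.7 = -2.1
ŷ1 = (-0.8)·(4) + (-1.0)·(-4) + (0.0)·(1) - 0.7 = 0.1
ŷ2 = (-0.8)·(2) + (-1.0)·(0) + (0.0)·(-2) - 0.7 = -2.3
ŷ3 = (-0.8)·(0) + (-1.0)·(-3) + (0.0)·(-2) - 0.7 = 2.3
errors² = [3.24, 1.21, 0.81, 0.25]
MSE = 5.5100/4 = 1.3775

1.3775


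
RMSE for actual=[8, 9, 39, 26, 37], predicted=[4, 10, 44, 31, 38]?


MSE = 68/5 = 13.6
RMSE = √(68/5) = 3.6878

3.6878


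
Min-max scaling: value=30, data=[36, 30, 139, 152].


min=30, max=152
(30-30)/(152-30) = 0/122 = 0.0

0.0


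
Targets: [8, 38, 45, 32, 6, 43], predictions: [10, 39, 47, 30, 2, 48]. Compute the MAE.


Absolute errors: |8-10|=2, |38-39|=1, |45-47|=2, |32-30|=2, |6-2|=4, |43-48|=5
Sum = 16
MAE = 16/6 = 8/3

8/3


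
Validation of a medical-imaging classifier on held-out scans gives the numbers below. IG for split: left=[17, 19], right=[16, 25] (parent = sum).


Parent = [33, 44], H_parent = 0.9852
H_left = 0.9978 (n=36), H_right = 0.965 (n=41)
H_children = (36/77)·0.9978 + (41/77)·0.965 = 0.9803
IG = 0.9852 - 0.9803 = 0.0049

0.0049


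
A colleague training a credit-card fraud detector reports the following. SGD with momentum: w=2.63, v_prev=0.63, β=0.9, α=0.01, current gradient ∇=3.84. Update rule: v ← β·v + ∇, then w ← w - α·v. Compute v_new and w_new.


v_new = 0.9·0.63 + 3.84 = 0.567 + 3.84 = 4.407
w_new = 2.63 - 0.01·4.407 = 2.63 - 0.04407 = 2.58593

v_new=4.407, w_new=2.58593


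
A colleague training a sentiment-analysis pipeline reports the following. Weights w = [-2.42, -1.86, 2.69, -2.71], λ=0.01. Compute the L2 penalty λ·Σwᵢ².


‖w‖₂² = (-2.42)² + (-1.86)² + (2.69)² + (-2.71)²
     = 5.8564 + 3.4596 + 7.2361 + 7.3441
     = 23.8962
λ·‖w‖₂² = 0.01·23.8962 = 0.238962

0.238962


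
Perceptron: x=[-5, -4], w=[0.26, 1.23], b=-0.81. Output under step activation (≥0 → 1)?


z = (-5)·(0.26) + (-4)·(1.23) - 0.81
  = -7.03
step(z) = 0 (z<0)

0


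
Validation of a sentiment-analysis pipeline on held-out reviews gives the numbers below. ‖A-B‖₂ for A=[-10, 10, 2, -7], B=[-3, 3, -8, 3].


d = √((-10+ 3)² + (10-3)² + (2+ 8)² + (-7-3)²)
  = √(49 + 49 + 100 + 100)
  = √298 = 17.2627

17.2627


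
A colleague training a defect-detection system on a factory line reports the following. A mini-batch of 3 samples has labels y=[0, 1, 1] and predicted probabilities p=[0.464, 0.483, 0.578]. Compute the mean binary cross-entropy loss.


L[0] = -ln(1-0.464) = -ln(0.536) = 0.6236
L[1] = -ln(0.483) = 0.7277
L[2] = -ln(0.578) = 0.5482
mean = (0.6236 + 0.7277 + 0.5482)/3 = 0.6332

0.6332


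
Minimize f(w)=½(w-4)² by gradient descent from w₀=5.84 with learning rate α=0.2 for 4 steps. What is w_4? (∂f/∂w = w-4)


step 1: grad = 5.84-4 = 1.84; w = 5.84 - 0.2·(1.84) = 5.472
step 2: grad = 5.472-4 = 1.472; w = 5.472 - 0.2·(1.472) = 5.1776
step 3: grad = 5.1776-4 = 1.1776; w = 5.1776 - 0.2·(1.1776) = 4.94208
step 4: grad = 4.94208-4 = 0.94208; w = 4.94208 - 0.2·(0.94208) = 4.753664

4.753664


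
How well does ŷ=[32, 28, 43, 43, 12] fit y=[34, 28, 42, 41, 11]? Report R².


ȳ = 31.2
SS_res = Σ(y-ŷ)² = 10
SS_tot = Σ(y-ȳ)² = 638.8
R² = 1 - SS_res/SS_tot = 1 - 0.0157 = 0.9843

0.9843


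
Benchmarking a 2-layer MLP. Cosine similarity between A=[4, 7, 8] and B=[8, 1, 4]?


A·B = 4·8 + 7·1 + 8·4 = 71
‖A‖ = √129 = 11.3578, ‖B‖ = √81 = 9
cos = 71/(√129·√81) = 71/√10449 = 0.6946

0.6946


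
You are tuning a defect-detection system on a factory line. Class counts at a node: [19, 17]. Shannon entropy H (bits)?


Probabilities: [19/36, 17/36] ≈ [0.5278, 0.4722]
H = -((19/36)·log₂(19/36) + (17/36)·log₂(17/36))
  = 0.9978 bits

0.9978 bits


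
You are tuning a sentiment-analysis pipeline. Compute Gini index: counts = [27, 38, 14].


Probabilities: [27/79, 38/79, 14/79] ≈ [0.3418, 0.481, 0.1772]
Σpᵢ² = (729 + 1444 + 196)/79² = 2369/6241
Gini = 1 - Σpᵢ² = 1 - 2369/6241 = 0.6204

0.6204


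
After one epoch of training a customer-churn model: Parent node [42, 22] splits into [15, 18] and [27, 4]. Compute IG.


Parent = [42, 22], H_parent = 0.9284
H_left = 0.994 (n=33), H_right = 0.5548 (n=31)
H_children = (33/64)·0.994 + (31/64)·0.5548 = 0.7813
IG = 0.9284 - 0.7813 = 0.1471

0.1471


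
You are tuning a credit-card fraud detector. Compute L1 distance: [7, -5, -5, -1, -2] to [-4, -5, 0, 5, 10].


d = |7+ 4| + |-5+ 5| + |-5-0| + |-1-5| + |-2-10|
  = 11 + 0 + 5 + 6 + 12
  = 34

34


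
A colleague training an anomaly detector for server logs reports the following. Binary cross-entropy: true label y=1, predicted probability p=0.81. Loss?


BCE = -[y·ln(p) + (1-y)·ln(1-p)]
= -1·ln(0.81) - 0
= -ln(0.81) = 0.2107

0.2107


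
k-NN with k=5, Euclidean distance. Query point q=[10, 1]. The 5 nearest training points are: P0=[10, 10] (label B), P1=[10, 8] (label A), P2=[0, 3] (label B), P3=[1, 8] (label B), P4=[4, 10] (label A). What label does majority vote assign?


d(q,P0) = 9.0  (label B)
d(q,P1) = 7.0  (label A)
d(q,P2) = 10.198  (label B)
d(q,P3) = 11.4018  (label B)
d(q,P4) = 10.8167  (label A)
Votes: A=2, B=3
Majority → B

B


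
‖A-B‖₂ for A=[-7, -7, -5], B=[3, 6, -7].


d = √((-7-3)² + (-7-6)² + (-5+ 7)²)
  = √(100 + 169 + 4)
  = √273 = 16.5227

16.5227


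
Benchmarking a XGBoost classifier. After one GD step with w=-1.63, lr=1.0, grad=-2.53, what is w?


w_new = w - α·∇
= -1.63 - 1.0·-2.53
= -1.63 + 2.53
= 0.9

0.9


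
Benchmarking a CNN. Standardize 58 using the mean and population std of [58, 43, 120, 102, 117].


μ = 88, σ = 31.5785
z = (58 - 88)/31.5785 = -0.95

-0.95


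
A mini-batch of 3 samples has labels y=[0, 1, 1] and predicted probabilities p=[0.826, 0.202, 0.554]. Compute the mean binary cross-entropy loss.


L[0] = -ln(1-0.826) = -ln(0.174) = 1.7487
L[1] = -ln(0.202) = 1.5995
L[2] = -ln(0.554) = 0.5906
mean = (1.7487 + 1.5995 + 0.5906)/3 = 1.3129

1.3129


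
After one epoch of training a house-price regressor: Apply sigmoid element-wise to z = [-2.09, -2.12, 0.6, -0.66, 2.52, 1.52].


σ(-2.09) = 1/(1+e^2.09) = 0.1101
σ(-2.12) = 1/(1+e^2.12) = 0.1072
σ(0.6) = 1/(1+e^-0.6) = 0.6457
σ(-0.66) = 1/(1+e^0.66) = 0.3407
σ(2.52) = 1/(1+e^-2.52) = 0.9255
σ(1.52) = 1/(1+e^-1.52) = 0.8205
result = [0.1101, 0.1072, 0.6457, 0.3407, 0.9255, 0.8205]

[0.1101, 0.1072, 0.6457, 0.3407, 0.9255, 0.8205]


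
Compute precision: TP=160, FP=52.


Precision = TP/(TP+FP)
= 160/(160+52)
= 160/212 = 75.47%

75.47%


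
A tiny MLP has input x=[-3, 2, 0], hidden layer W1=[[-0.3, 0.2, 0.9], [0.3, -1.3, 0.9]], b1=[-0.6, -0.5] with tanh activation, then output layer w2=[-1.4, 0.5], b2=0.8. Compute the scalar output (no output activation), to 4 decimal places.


z1[0] = (-0.3)·(-3) + (0.2)·(2) + (0.9)·(0) - 0.6 = 0.7
z1[1] = (0.3)·(-3) + (-1.3)·(2) + (0.9)·(0) - 0.5 = -4.0
h = tanh(z1) = [0.6044, -0.9993]
output = (-1.4)·(0.6044) + (0.5)·(-0.9993) + 0.8 = -0.5458

-0.5458


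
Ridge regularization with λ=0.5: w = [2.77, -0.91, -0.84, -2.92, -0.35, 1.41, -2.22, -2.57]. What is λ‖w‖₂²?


‖w‖₂² = (2.77)² + (-0.91)² + (-0.84)² + (-2.92)² + (-0.35)² + (1.41)² + (-2.22)² + (-2.57)²
     = 7.6729 + 0.8281 + 0.7056 + 8.5264 + 0.1225 + 1.9881 + 4.9284 + 6.6049
     = 31.3769
λ·‖w‖₂² = 0.5·31.3769 = 15.68845

15.68845


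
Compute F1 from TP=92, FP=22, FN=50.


Precision = 92/114 = 0.807
Recall = 92/142 = 0.6479
F1 = 2·P·R/(P+R) = 2·TP/(2·TP+FP+FN) = 184/(184+22+50) = 184/256 = 0.7188

0.7188


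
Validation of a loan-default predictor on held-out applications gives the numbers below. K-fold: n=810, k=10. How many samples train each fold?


Fold size = 810/10 = 81
Training per fold = 810 - 81 = 729

729


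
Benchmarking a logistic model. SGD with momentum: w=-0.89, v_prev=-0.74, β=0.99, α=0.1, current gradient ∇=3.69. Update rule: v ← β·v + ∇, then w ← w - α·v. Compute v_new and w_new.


v_new = 0.99·-0.74 + 3.69 = -0.7326 + 3.69 = 2.9574
w_new = -0.89 - 0.1·2.9574 = -0.89 - 0.29574 = -1.18574

v_new=2.9574, w_new=-1.18574


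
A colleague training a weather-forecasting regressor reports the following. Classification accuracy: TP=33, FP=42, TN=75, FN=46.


Accuracy = (TP+TN)/(TP+TN+FP+FN)
= (33+75)/(196)
= 108/196 = 55.1%

55.1%


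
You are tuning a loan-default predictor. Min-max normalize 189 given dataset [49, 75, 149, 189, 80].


min=49, max=189
(189-49)/(189-49) = 140/140 = 1.0

1.0


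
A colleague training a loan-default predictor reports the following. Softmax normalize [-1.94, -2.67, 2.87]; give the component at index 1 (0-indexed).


Exponentials: e^-1.94=0.1437, e^-2.67=0.0693, e^2.87=17.637
Sum = 17.85
Softmax = [0.0081, 0.0039, 0.9881]
p[1] = 0.0693/17.85 = 0.0039

0.0039


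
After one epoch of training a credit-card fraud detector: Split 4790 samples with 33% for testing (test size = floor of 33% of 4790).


Test = ⌊4790·33/100⌋ = 1580
Train = 4790 - 1580 = 3210

Train: 3210, Test: 1580


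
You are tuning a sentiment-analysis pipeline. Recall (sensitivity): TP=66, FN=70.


Recall = TP/(TP+FN)
= 66/(66+70)
= 66/136 = 48.53%

48.53%


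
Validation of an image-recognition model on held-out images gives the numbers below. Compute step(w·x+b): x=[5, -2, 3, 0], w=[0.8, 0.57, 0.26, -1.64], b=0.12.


z = (5)·(0.8) + (-2)·(0.57) + (3)·(0.26) + (0)·(-1.64) + 0.12
  = 3.76
step(z) = 1 (z≥0)

1


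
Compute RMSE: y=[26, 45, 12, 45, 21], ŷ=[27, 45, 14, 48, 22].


MSE = 15/5 = 3
RMSE = √(15/5) = 1.7321

1.7321


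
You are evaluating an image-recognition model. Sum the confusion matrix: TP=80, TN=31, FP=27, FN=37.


Total = TP + TN + FP + FN
= 80 + 31 + 27 + 37
= 175
(Predicted positive: 107, predicted negative: 68)

175


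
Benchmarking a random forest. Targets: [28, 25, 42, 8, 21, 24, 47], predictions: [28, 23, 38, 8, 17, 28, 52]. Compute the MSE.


Squared errors: (28-28)²=0, (25-23)²=4, (42-38)²=16, (8-8)²=0, (21-17)²=16, (24-28)²=16, (47-52)²=25
Sum = 77
MSE = 77/7 = 11

11


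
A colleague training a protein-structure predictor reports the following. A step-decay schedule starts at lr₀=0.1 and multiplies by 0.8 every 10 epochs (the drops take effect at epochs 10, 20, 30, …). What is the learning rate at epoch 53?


n_drops = ⌊53/10⌋ = 5
lr = 0.1·0.8^5 = 0.1·0.32768 = 0.032768

0.032768


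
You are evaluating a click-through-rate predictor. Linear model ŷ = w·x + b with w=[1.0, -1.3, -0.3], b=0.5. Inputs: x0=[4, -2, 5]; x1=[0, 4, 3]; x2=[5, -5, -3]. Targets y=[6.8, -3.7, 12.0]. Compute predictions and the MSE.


ŷ0 = (1.0)·(4) + (-1.3)·(-2) + (-0.3)·(5) + 0.5 = 5.6
ŷ1 = (1.0)·(0) + (-1.3)·(4) + (-0.3)·(3) + 0.5 = -5.6
ŷ2 = (1.0)·(5) + (-1.3)·(-5) + (-0.3)·(-3) + 0.5 = 12.9
errors² = [1.44, 3.61, 0.81]
MSE = 5.8600/3 = 1.9533

1.9533


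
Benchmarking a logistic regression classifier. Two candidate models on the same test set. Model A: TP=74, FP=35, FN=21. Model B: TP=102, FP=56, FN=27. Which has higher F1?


Model A: P=74/109=0.6789, R=74/95=0.7789, F1=2PR/(P+R)=2TP/(2TP+FP+FN)=148/204=0.7255
Model B: P=102/158=0.6456, R=102/129=0.7907, F1=2PR/(P+R)=2TP/(2TP+FP+FN)=204/287=0.7108
0.7255 > 0.7108 → Model A

Model A


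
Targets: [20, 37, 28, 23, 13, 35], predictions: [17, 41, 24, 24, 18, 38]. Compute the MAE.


Absolute errors: |20-17|=3, |37-41|=4, |28-24|=4, |23-24|=1, |13-18|=5, |35-38|=3
Sum = 20
MAE = 20/6 = 10/3

10/3


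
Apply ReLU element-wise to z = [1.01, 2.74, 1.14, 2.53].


ReLU(1.01) = max(0, 1.01) = 1.01
ReLU(2.74) = max(0, 2.74) = 2.74
ReLU(1.14) = max(0, 1.14) = 1.14
ReLU(2.53) = max(0, 2.53) = 2.53
result = [1.01, 2.74, 1.14, 2.53]

[1.01, 2.74, 1.14, 2.53]


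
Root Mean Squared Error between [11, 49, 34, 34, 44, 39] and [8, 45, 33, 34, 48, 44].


MSE = 67/6 = 11.1667
RMSE = √(67/6) = 3.3417

3.3417


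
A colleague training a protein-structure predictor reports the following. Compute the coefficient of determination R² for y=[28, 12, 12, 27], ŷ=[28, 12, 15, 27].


ȳ = 19.75
SS_res = Σ(y-ŷ)² = 9
SS_tot = Σ(y-ȳ)² = 240.75
R² = 1 - SS_res/SS_tot = 1 - 0.0374 = 0.9626

0.9626


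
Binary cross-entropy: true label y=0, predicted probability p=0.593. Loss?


BCE = -[y·ln(p) + (1-y)·ln(1-p)]
= -0 - 1·ln(1-0.593)
= -ln(0.407) = 0.8989

0.8989


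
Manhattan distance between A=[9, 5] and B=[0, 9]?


d = |9-0| + |5-9|
  = 9 + 4
  = 13

13


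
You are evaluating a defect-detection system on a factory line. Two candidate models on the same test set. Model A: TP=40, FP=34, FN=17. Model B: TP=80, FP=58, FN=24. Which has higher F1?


Model A: P=40/74=0.5405, R=40/57=0.7018, F1=2PR/(P+R)=2TP/(2TP+FP+FN)=80/131=0.6107
Model B: P=80/138=0.5797, R=80/104=0.7692, F1=2PR/(P+R)=2TP/(2TP+FP+FN)=160/242=0.6612
0.6107 < 0.6612 → Model B

Model B


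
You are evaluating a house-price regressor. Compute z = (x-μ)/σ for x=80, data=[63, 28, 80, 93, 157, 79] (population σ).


μ = 83.3333, σ = 38.7843
z = (80 - 83.3333)/38.7843 = -0.0859

-0.0859


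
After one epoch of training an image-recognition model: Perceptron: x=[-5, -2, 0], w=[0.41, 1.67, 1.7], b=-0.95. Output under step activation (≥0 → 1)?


z = (-5)·(0.41) + (-2)·(1.67) + (0)·(1.7) - 0.95
  = -6.34
step(z) = 0 (z<0)

0


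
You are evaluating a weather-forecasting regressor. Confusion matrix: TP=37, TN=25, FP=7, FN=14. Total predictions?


Total = TP + TN + FP + FN
= 37 + 25 + 7 + 14
= 83
(Predicted positive: 44, predicted negative: 39)

83


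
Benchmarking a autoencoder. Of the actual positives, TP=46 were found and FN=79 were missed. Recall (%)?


Recall = TP/(TP+FN)
= 46/(46+79)
= 46/125 = 36.8%

36.8%


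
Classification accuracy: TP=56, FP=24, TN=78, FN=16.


Accuracy = (TP+TN)/(TP+TN+FP+FN)
= (56+78)/(174)
= 134/174 = 77.01%

77.01%


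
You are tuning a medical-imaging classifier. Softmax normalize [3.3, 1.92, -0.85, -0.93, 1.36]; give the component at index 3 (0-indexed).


Exponentials: e^3.3=27.1126, e^1.92=6.821, e^-0.85=0.4274, e^-0.93=0.3946, e^1.36=3.8962
Sum = 38.6518
Softmax = [0.7015, 0.1765, 0.0111, 0.0102, 0.1008]
p[3] = 0.3946/38.6518 = 0.0102

0.0102


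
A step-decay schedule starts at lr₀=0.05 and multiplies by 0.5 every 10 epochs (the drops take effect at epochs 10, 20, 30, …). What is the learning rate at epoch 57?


n_drops = ⌊57/10⌋ = 5
lr = 0.05·0.5^5 = 0.05·0.03125 = 0.0015625

0.0015625


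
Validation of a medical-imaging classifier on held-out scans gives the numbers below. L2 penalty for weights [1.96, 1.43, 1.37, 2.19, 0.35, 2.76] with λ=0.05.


‖w‖₂² = (1.96)² + (1.43)² + (1.37)² + (2.19)² + (0.35)² + (2.76)²
     = 3.8416 + 2.0449 + 1.8769 + 4.7961 + 0.1225 + 7.6176
     = 20.2996
λ·‖w‖₂² = 0.05·20.2996 = 1.01498

1.01498


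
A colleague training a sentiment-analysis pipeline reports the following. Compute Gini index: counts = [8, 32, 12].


Probabilities: [8/52, 32/52, 12/52] ≈ [0.1538, 0.6154, 0.2308]
Σpᵢ² = (64 + 1024 + 144)/52² = 1232/2704
Gini = 1 - Σpᵢ² = 1 - 1232/2704 = 0.5444

0.5444


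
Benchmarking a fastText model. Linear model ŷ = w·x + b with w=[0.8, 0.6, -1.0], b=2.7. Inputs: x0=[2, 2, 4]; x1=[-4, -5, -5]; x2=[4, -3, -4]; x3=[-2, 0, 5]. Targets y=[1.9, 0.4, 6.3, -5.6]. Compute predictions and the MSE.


ŷ0 = (0.8)·(2) + (0.6)·(2) + (-1.0)·(4) + 2.7 = 1.5
ŷ1 = (0.8)·(-4) + (0.6)·(-5) + (-1.0)·(-5) + 2.7 = 1.5
ŷ2 = (0.8)·(4) + (0.6)·(-3) + (-1.0)·(-4) + 2.7 = 8.1
ŷ3 = (0.8)·(-2) + (0.6)·(0) + (-1.0)·(5) + 2.7 = -3.9
errors² = [0.16, 1.21, 3.24, 2.89]
MSE = 7.5000/4 = 1.875

1.875


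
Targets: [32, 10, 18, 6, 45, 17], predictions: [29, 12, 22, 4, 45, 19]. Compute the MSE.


Squared errors: (32-29)²=9, (10-12)²=4, (18-22)²=16, (6-4)²=4, (45-45)²=0, (17-19)²=4
Sum = 37
MSE = 37/6 = 37/6

37/6


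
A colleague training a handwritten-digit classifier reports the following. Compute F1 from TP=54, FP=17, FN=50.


Precision = 54/71 = 0.7606
Recall = 54/104 = 0.5192
F1 = 2·P·R/(P+R) = 2·TP/(2·TP+FP+FN) = 108/(108+17+50) = 108/175 = 0.6171

0.6171


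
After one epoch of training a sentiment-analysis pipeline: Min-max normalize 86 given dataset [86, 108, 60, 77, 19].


min=19, max=108
(86-19)/(108-19) = 67/89 = 0.7528

0.7528


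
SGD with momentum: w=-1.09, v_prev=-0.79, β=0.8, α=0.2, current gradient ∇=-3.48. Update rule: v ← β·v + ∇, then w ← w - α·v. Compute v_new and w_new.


v_new = 0.8·-0.79 - 3.48 = -0.632 - 3.48 = -4.112
w_new = -1.09 - 0.2·-4.112 = -1.09 + 0.8224 = -0.2676

v_new=-4.112, w_new=-0.2676


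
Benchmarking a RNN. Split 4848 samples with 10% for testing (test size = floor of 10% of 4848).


Test = ⌊4848·10/100⌋ = 484
Train = 4848 - 484 = 4364

Train: 4364, Test: 484


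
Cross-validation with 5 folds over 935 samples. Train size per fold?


Fold size = 935/5 = 187
Training per fold = 935 - 187 = 748

748


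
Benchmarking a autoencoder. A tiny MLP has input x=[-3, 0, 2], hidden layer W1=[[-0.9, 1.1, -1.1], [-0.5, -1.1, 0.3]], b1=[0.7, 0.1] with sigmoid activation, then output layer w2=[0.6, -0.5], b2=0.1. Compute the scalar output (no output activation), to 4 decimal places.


z1[0] = (-0.9)·(-3) + (1.1)·(0) + (-1.1)·(2) + 0.7 = 1.2
z1[1] = (-0.5)·(-3) + (-1.1)·(0) + (0.3)·(2) + 0.1 = 2.2
h = sigmoid(z1) = [0.7685, 0.9002]
output = (0.6)·(0.7685) + (-0.5)·(0.9002) + 0.1 = 0.111

0.111


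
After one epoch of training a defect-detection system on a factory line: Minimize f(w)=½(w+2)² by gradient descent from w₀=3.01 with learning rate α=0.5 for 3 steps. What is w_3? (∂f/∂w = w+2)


step 1: grad = 3.01+2 = 5.01; w = 3.01 - 0.5·(5.01) = 0.505
step 2: grad = 0.505+2 = 2.505; w = 0.505 - 0.5·(2.505) = -0.7475
step 3: grad = -0.7475+2 = 1.2525; w = -0.7475 - 0.5·(1.2525) = -1.37375

-1.37375


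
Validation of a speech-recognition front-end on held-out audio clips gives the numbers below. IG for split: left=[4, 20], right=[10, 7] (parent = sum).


Parent = [14, 27], H_parent = 0.9262
H_left = 0.65 (n=24), H_right = 0.9774 (n=17)
H_children = (24/41)·0.65 + (17/41)·0.9774 = 0.7858
IG = 0.9262 - 0.7858 = 0.1404

0.1404


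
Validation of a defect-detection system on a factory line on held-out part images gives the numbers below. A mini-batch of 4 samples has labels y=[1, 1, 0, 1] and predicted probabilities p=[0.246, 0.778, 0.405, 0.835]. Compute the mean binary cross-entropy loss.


L[0] = -ln(0.246) = 1.4024
L[1] = -ln(0.778) = 0.251
L[2] = -ln(1-0.405) = -ln(0.595) = 0.5192
L[3] = -ln(0.835) = 0.1803
mean = (1.4024 + 0.251 + 0.5192 + 0.1803)/4 = 0.5882

0.5882


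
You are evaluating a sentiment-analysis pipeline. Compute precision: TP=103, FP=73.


Precision = TP/(TP+FP)
= 103/(103+73)
= 103/176 = 58.52%

58.52%


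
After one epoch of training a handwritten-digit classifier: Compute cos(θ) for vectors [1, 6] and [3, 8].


A·B = 1·3 + 6·8 = 51
‖A‖ = √37 = 6.0828, ‖B‖ = √73 = 8.544
cos = 51/(√37·√73) = 51/√2701 = 0.9813

0.9813


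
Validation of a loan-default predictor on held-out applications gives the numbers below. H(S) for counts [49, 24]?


Probabilities: [49/73, 24/73] ≈ [0.6712, 0.3288]
H = -((49/73)·log₂(49/73) + (24/73)·log₂(24/73))
  = 0.9137 bits

0.9137 bits


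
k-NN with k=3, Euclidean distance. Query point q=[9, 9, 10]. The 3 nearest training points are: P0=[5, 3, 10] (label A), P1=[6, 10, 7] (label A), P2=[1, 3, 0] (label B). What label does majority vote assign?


d(q,P0) = 7.2111  (label A)
d(q,P1) = 4.3589  (label A)
d(q,P2) = 14.1421  (label B)
Votes: A=2, B=1
Majority → A

A


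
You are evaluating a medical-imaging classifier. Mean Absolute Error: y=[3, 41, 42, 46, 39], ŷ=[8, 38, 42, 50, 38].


Absolute errors: |3-8|=5, |41-38|=3, |42-42|=0, |46-50|=4, |39-38|=1
Sum = 13
MAE = 13/5 = 13/5

13/5


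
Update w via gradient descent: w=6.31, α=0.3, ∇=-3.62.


w_new = w - α·∇
= 6.31 - 0.3·-3.62
= 6.31 + 1.086
= 7.396

7.396


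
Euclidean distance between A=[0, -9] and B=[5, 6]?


d = √((0-5)² + (-9-6)²)
  = √(25 + 225)
  = √250 = 15.8114

15.8114


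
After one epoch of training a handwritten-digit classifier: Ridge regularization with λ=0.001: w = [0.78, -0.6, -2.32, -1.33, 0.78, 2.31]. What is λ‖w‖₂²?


‖w‖₂² = (0.78)² + (-0.6)² + (-2.32)² + (-1.33)² + (0.78)² + (2.31)²
     = 0.6084 + 0.36 + 5.3824 + 1.7689 + 0.6084 + 5.3361
     = 14.0642
λ·‖w‖₂² = 0.001·14.0642 = 0.014064

0.014064


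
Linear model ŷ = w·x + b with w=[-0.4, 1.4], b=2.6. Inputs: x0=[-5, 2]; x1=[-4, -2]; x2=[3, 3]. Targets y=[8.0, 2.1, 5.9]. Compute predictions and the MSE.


ŷ0 = (-0.4)·(-5) + (1.4)·(2) + 2.6 = 7.4
ŷ1 = (-0.4)·(-4) + (1.4)·(-2) + 2.6 = 1.4
ŷ2 = (-0.4)·(3) + (1.4)·(3) + 2.6 = 5.6
errors² = [0.36, 0.49, 0.09]
MSE = 0.9400/3 = 0.3133

0.3133


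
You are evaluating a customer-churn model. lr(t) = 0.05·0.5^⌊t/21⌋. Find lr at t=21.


n_drops = ⌊21/21⌋ = 1
lr = 0.05·0.5^1 = 0.05·0.5 = 0.025

0.025
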